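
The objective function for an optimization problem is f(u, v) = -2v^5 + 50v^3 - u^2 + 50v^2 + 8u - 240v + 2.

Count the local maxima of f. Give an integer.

2

f separates as a function of u plus a function of v, so ∇f=0 decouples.
∂f/∂u = -2(u - 4) = 0 at u ∈ {4}; ∂f/∂v = -10(v - 4)(v - 1)(v + 2)(v + 3) = 0 at v ∈ {-3, -2, 1, 4}.
The Hessian is diagonal: diag(f_uu, f_vv). Second derivatives: f_uu(4)=-2; f_vv(-3)=280, f_vv(-2)=-180, f_vv(1)=360, f_vv(4)=-1260.
Local maxima occur where both diagonal entries negative: (4, -2), (4, 4). Count: 2.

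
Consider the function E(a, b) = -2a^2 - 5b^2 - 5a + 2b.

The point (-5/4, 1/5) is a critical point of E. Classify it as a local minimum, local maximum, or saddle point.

The Hessian of E is constant: H = [[-4, 0], [0, -10]].
det(H) = (-4)·(-10) − 0² = 40.
det(H) > 0 and tr(H) = -14 < 0, so H is negative definite and the point is a local maximum.

local maximum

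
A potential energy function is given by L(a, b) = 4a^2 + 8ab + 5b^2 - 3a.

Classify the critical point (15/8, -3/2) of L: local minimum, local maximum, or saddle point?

The Hessian of L is constant: H = [[8, 8], [8, 10]].
det(H) = 8·10 − 8² = 16.
det(H) > 0 and tr(H) = 18 > 0, so H is positive definite and the point is a local minimum.

local minimum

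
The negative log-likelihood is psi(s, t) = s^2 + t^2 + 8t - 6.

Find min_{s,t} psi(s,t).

-22

psi(s,t) separates as P(s) + Q(t) − 6, so its minimum is min P + min Q − 6.
P'(s) = 2s vanishes at s ∈ {0}; Q'(t) = 2(t + 4) vanishes at t ∈ {-4}.
Local minima of P (where P''>0): P(0)=0. Local minima of Q: Q(-4)=-16.
So the global minimum of psi is P(0) + Q(-4) − 6 = 0 − 16 − 6 = -22, attained at (0, -4).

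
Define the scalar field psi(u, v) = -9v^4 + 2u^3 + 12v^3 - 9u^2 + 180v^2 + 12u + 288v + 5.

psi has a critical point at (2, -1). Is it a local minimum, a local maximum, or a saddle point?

The mixed partial ∂²psi/∂u∂v is 0, so the Hessian at any point is diag(psi_uu, psi_vv) = diag(6(2u - 3), 36(-3v^2 + 2v + 10)).
At (2, -1): H = diag(6, 180).
Both eigenvalues are positive, so H is positive definite: a local minimum.

local minimum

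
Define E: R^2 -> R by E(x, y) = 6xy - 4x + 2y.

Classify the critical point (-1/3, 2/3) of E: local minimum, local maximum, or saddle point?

saddle point

The Hessian of E is constant: H = [[0, 6], [6, 0]].
det(H) = 0·0 − 6² = -36.
Since det(H) < 0, H is indefinite and the critical point is a saddle point.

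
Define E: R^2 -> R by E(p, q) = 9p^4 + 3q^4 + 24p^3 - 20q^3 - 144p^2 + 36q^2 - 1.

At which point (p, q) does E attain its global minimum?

E(p,q) separates as A(p) + B(q) − 1, so its minimum is min A + min B − 1.
A'(p) = 36p(p - 2)(p + 4) vanishes at p ∈ {-4, 0, 2}; B'(q) = 12q(q - 3)(q - 2) vanishes at q ∈ {0, 2, 3}.
Local minima of A (where A''>0): A(-4)=-1536, A(2)=-240. Local minima of B: B(0)=0, B(3)=27.
So the global minimum of E is A(-4) + B(0) − 1 = -1536 + 0 − 1 = -1537, attained at (-4, 0).

(-4, 0)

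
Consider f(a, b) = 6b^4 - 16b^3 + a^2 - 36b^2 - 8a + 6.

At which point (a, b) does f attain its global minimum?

f(a,b) separates as P(a) + Q(b) + 6, so its minimum is min P + min Q + 6.
P'(a) = 2a - 8 vanishes at a ∈ {4}; Q'(b) = 24b(b - 3)(b + 1) vanishes at b ∈ {-1, 0, 3}.
Local minima of P (where P''>0): P(4)=-16. Local minima of Q: Q(-1)=-14, Q(3)=-270.
So the global minimum of f is P(4) + Q(3) + 6 = -16 − 270 + 6 = -280, attained at (4, 3).

(4, 3)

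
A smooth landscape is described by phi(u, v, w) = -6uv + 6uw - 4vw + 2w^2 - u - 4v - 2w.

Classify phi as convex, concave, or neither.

phi is quadratic, so its Hessian is the constant matrix H = [[0, -6, 6], [-6, 0, -4], [6, -4, 4]].
Leading principal minors: 0, -36, 144.
Neither pattern holds ⇒ H is indefinite ⇒ neither convex nor concave.

neither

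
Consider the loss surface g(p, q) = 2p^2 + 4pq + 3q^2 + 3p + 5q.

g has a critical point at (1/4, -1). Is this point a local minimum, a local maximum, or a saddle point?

The Hessian of g is constant: H = [[4, 4], [4, 6]].
det(H) = 4·6 − 4² = 8.
det(H) > 0 and tr(H) = 10 > 0, so H is positive definite and the point is a local minimum.

local minimum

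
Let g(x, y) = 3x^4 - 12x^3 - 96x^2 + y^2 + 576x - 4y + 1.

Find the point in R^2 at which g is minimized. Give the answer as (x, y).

(-4, 2)

g(x,y) separates as P(x) + Q(y) + 1, so its minimum is min P + min Q + 1.
P'(x) = 12(x - 4)(x - 3)(x + 4) vanishes at x ∈ {-4, 3, 4}; Q'(y) = 2y - 4 vanishes at y ∈ {2}.
Local minima of P (where P''>0): P(-4)=-2304, P(4)=768. Local minima of Q: Q(2)=-4.
So the global minimum of g is P(-4) + Q(2) + 1 = -2304 − 4 + 1 = -2307, attained at (-4, 2).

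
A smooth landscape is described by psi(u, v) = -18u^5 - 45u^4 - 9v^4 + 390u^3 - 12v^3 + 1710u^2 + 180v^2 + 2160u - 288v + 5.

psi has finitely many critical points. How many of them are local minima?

psi separates as a function of u plus a function of v, so ∇psi=0 decouples.
∂psi/∂u = -90(u - 4)(u + 1)(u + 2)(u + 3) = 0 at u ∈ {-3, -2, -1, 4}; ∂psi/∂v = -36(v - 2)(v - 1)(v + 4) = 0 at v ∈ {-4, 1, 2}.
The Hessian is diagonal: diag(psi_uu, psi_vv). Second derivatives: psi_uu(-3)=1260, psi_uu(-2)=-540, psi_uu(-1)=900, psi_uu(4)=-18900; psi_vv(-4)=-1080, psi_vv(1)=180, psi_vv(2)=-216.
Local minima occur where both diagonal entries positive: (-3, 1), (-1, 1). Count: 2.

2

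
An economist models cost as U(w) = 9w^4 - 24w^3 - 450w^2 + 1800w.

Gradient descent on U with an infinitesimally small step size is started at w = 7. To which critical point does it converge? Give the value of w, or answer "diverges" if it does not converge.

U'(w) = 36(w - 5)(w - 2)(w + 5), so U'(7) = 4320.
Gradient descent moves in the -U' direction, i.e. w is decreasing.
The nearest critical point in that direction is w = 5, where U'' = 1080 > 0 (a local minimum). The iterate converges there.

5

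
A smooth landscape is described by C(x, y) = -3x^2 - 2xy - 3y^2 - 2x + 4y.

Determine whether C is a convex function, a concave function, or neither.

concave

C is quadratic, so its Hessian is the constant matrix H = [[-6, -2], [-2, -6]].
det(H) = 32, tr(H) = -12.
det(H) > 0 and tr(H) < 0, so H is negative definite everywhere: concave.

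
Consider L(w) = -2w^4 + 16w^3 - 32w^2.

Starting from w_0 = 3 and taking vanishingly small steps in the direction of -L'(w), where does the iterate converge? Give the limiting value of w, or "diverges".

2

L'(w) = -8w(w - 4)(w - 2), so L'(3) = 24.
Gradient descent moves in the -L' direction, i.e. w is decreasing.
The nearest critical point in that direction is w = 2, where L'' = 32 > 0 (a local minimum). The iterate converges there.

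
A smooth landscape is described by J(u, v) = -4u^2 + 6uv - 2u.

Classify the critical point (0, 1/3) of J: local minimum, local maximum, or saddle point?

saddle point

The Hessian of J is constant: H = [[-8, 6], [6, 0]].
det(H) = (-8)·0 − 6² = -36.
Since det(H) < 0, H is indefinite and the critical point is a saddle point.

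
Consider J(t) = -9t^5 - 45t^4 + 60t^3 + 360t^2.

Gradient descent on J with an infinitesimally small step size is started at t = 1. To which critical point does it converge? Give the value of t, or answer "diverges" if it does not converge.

0

J'(t) = -45t(t - 2)(t + 2)(t + 4), so J'(1) = 675.
Gradient descent moves in the -J' direction, i.e. t is decreasing.
The nearest critical point in that direction is t = 0, where J'' = 720 > 0 (a local minimum). The iterate converges there.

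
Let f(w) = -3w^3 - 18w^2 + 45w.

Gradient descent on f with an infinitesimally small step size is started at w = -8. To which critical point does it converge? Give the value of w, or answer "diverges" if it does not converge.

-5

f'(w) = -9(w - 1)(w + 5), so f'(-8) = -243.
Gradient descent moves in the -f' direction, i.e. w is increasing.
The nearest critical point in that direction is w = -5, where f'' = 54 > 0 (a local minimum). The iterate converges there.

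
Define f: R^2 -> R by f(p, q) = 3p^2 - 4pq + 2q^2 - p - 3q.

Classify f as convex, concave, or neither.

convex

f is quadratic, so its Hessian is the constant matrix H = [[6, -4], [-4, 4]].
det(H) = 8, tr(H) = 10.
det(H) > 0 and tr(H) > 0, so H is positive definite everywhere: convex.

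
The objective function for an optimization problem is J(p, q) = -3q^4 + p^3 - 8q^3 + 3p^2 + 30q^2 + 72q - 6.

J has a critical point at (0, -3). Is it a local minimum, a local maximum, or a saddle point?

saddle point

The mixed partial ∂²J/∂p∂q is 0, so the Hessian at any point is diag(J_pp, J_qq) = diag(6(p + 1), 12(-3q^2 - 4q + 5)).
At (0, -3): H = diag(6, -120).
The eigenvalues have opposite signs, so H is indefinite: a saddle point.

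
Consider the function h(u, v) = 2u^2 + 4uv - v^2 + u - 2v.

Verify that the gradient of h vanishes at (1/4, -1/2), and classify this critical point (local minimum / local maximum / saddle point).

∇h = (4u + 4v + 1, 4u - 2v - 2); substituting (1/4, -1/2) gives ∇h = (0, 0), so (1/4, -1/2) is indeed a critical point.
The Hessian of h is constant: H = [[4, 4], [4, -2]].
det(H) = 4·(-2) − 4² = -24.
Since det(H) < 0, H is indefinite and the critical point is a saddle point.

saddle point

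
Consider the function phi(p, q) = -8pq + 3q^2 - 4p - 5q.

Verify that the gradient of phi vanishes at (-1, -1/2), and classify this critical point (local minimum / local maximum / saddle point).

saddle point

∇phi = (-8q - 4, -8p + 6q - 5); substituting (-1, -1/2) gives ∇phi = (0, 0), so (-1, -1/2) is indeed a critical point.
The Hessian of phi is constant: H = [[0, -8], [-8, 6]].
det(H) = 0·6 − (-8)² = -64.
Since det(H) < 0, H is indefinite and the critical point is a saddle point.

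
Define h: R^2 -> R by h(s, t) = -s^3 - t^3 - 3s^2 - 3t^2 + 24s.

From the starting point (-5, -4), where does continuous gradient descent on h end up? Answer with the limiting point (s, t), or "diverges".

(-4, -2)

h is separable, so gradient descent decouples: s follows -∂h/∂s, t follows -∂h/∂t.
∂h/∂s = -3(s - 2)(s + 4); at s=-5 this is -21, so s increases.
∂h/∂t = -3t(t + 2); at t=-4 this is -24, so t increases.
s converges to its nearest critical value -4 (a local min of the s-part); t converges to -2. The iterate converges to (-4, -2).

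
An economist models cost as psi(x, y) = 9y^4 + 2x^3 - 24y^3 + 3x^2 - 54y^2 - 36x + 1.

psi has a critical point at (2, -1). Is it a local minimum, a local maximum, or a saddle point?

The mixed partial ∂²psi/∂x∂y is 0, so the Hessian at any point is diag(psi_xx, psi_yy) = diag(6(2x + 1), 36(3y^2 - 4y - 3)).
At (2, -1): H = diag(30, 144).
Both eigenvalues are positive, so H is positive definite: a local minimum.

local minimum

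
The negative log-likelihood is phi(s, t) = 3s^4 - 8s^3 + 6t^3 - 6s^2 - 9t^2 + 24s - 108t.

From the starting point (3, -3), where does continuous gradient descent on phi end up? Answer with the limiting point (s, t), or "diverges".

diverges

phi is separable, so gradient descent decouples: s follows -∂phi/∂s, t follows -∂phi/∂t.
∂phi/∂s = 12(s - 2)(s - 1)(s + 1); at s=3 this is 96, so s decreases.
∂phi/∂t = 18(t - 3)(t + 2); at t=-3 this is 108, so t decreases.
The t-coordinate has no critical point in that direction and runs off to infinity.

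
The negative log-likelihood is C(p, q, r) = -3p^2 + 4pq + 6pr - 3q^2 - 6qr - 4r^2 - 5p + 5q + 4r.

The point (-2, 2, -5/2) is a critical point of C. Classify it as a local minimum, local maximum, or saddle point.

local maximum

The Hessian is constant: H = [[-6, 4, 6], [4, -6, -6], [6, -6, -8]].
Leading principal minors: Δ₁ = -6, Δ₂ = 20, Δ₃ = -16.
The minors alternate sign starting negative (−, +, −), so H is negative definite: a local maximum.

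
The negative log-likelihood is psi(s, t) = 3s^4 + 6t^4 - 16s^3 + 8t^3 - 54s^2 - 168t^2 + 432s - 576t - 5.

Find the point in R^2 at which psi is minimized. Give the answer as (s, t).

(-3, 4)

psi(s,t) separates as P(s) + Q(t) − 5, so its minimum is min P + min Q − 5.
P'(s) = 12(s - 4)(s - 3)(s + 3) vanishes at s ∈ {-3, 3, 4}; Q'(t) = 24(t - 4)(t + 2)(t + 3) vanishes at t ∈ {-3, -2, 4}.
Local minima of P (where P''>0): P(-3)=-1107, P(4)=608. Local minima of Q: Q(-3)=486, Q(4)=-2944.
So the global minimum of psi is P(-3) + Q(4) − 5 = -1107 − 2944 − 5 = -4056, attained at (-3, 4).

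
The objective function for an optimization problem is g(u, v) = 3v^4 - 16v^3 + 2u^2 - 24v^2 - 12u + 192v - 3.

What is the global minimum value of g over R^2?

g(u,v) separates as P(u) + Q(v) − 3, so its minimum is min P + min Q − 3.
P'(u) = 4u - 12 vanishes at u ∈ {3}; Q'(v) = 12(v - 4)(v - 2)(v + 2) vanishes at v ∈ {-2, 2, 4}.
Local minima of P (where P''>0): P(3)=-18. Local minima of Q: Q(-2)=-304, Q(4)=128.
So the global minimum of g is P(3) + Q(-2) − 3 = -18 − 304 − 3 = -325, attained at (3, -2).

-325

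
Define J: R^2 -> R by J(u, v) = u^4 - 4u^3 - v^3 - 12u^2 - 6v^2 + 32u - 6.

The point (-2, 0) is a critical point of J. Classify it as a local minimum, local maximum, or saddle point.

The mixed partial ∂²J/∂u∂v is 0, so the Hessian at any point is diag(J_uu, J_vv) = diag(12(u^2 - 2u - 2), -6(v + 2)).
At (-2, 0): H = diag(72, -12).
The eigenvalues have opposite signs, so H is indefinite: a saddle point.

saddle point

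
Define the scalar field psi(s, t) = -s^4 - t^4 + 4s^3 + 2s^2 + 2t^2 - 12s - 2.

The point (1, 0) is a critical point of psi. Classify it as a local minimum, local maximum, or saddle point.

local minimum

The mixed partial ∂²psi/∂s∂t is 0, so the Hessian at any point is diag(psi_ss, psi_tt) = diag(4(-3s^2 + 6s + 1), 4(-3t^2 + 1)).
At (1, 0): H = diag(16, 4).
Both eigenvalues are positive, so H is positive definite: a local minimum.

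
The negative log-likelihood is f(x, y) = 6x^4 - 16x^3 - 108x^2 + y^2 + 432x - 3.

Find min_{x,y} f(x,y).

f(x,y) separates as P(x) + Q(y) − 3, so its minimum is min P + min Q − 3.
P'(x) = 24(x - 3)(x - 2)(x + 3) vanishes at x ∈ {-3, 2, 3}; Q'(y) = 2y vanishes at y ∈ {0}.
Local minima of P (where P''>0): P(-3)=-1350, P(3)=378. Local minima of Q: Q(0)=0.
So the global minimum of f is P(-3) + Q(0) − 3 = -1350 + 0 − 3 = -1353, attained at (-3, 0).

-1353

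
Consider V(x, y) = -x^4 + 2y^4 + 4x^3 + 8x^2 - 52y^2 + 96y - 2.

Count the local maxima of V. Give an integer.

2

V separates as a function of x plus a function of y, so ∇V=0 decouples.
∂V/∂x = -4x(x - 4)(x + 1) = 0 at x ∈ {-1, 0, 4}; ∂V/∂y = 8(y - 3)(y - 1)(y + 4) = 0 at y ∈ {-4, 1, 3}.
The Hessian is diagonal: diag(V_xx, V_yy). Second derivatives: V_xx(-1)=-20, V_xx(0)=16, V_xx(4)=-80; V_yy(-4)=280, V_yy(1)=-80, V_yy(3)=112.
Local maxima occur where both diagonal entries negative: (-1, 1), (4, 1). Count: 2.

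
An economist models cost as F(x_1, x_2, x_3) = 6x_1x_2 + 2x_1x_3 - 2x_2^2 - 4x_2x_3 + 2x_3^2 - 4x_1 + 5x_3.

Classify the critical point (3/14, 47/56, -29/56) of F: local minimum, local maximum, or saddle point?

saddle point

The Hessian is constant: H = [[0, 6, 2], [6, -4, -4], [2, -4, 4]].
Leading principal minors: Δ₁ = 0, Δ₂ = -36, Δ₃ = -224.
The minors fit neither the all-positive nor the alternating-sign pattern, so H is indefinite: a saddle point.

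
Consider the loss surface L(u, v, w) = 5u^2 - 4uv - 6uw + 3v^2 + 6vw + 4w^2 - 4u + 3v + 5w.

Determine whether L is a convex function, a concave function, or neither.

L is quadratic, so its Hessian is the constant matrix H = [[10, -4, -6], [-4, 6, 6], [-6, 6, 8]].
Leading principal minors: 10, 44, 64.
All positive ⇒ H ≻ 0 ⇒ convex.

convex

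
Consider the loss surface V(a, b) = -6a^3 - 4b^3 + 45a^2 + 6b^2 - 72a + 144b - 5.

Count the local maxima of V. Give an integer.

1

V separates as a function of a plus a function of b, so ∇V=0 decouples.
∂V/∂a = -18(a - 4)(a - 1) = 0 at a ∈ {1, 4}; ∂V/∂b = -12(b - 4)(b + 3) = 0 at b ∈ {-3, 4}.
The Hessian is diagonal: diag(V_aa, V_bb). Second derivatives: V_aa(1)=54, V_aa(4)=-54; V_bb(-3)=84, V_bb(4)=-84.
Local maxima occur where both diagonal entries negative: (4, 4). Count: 1.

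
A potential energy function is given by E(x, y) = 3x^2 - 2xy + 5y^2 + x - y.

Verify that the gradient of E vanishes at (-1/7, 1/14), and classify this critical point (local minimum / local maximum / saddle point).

∇E = (6x - 2y + 1, -2x + 10y - 1); substituting (-1/7, 1/14) gives ∇E = (0, 0), so (-1/7, 1/14) is indeed a critical point.
The Hessian of E is constant: H = [[6, -2], [-2, 10]].
det(H) = 6·10 − (-2)² = 56.
det(H) > 0 and tr(H) = 16 > 0, so H is positive definite and the point is a local minimum.

local minimum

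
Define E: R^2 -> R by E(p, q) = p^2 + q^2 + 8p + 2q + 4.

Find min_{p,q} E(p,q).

-13

E(p,q) separates as A(p) + B(q) + 4, so its minimum is min A + min B + 4.
A'(p) = 2p + 8 vanishes at p ∈ {-4}; B'(q) = 2q + 2 vanishes at q ∈ {-1}.
Local minima of A (where A''>0): A(-4)=-16. Local minima of B: B(-1)=-1.
So the global minimum of E is A(-4) + B(-1) + 4 = -16 − 1 + 4 = -13, attained at (-4, -1).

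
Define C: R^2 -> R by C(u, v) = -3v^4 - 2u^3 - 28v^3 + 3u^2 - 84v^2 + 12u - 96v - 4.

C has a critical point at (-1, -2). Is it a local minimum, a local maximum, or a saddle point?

The mixed partial ∂²C/∂u∂v is 0, so the Hessian at any point is diag(C_uu, C_vv) = diag(6(-2u + 1), -12(3v^2 + 14v + 14)).
At (-1, -2): H = diag(18, 24).
Both eigenvalues are positive, so H is positive definite: a local minimum.

local minimum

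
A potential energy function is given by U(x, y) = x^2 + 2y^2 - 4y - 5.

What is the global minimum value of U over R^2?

-7

U(x,y) separates as P(x) + Q(y) − 5, so its minimum is min P + min Q − 5.
P'(x) = 2x vanishes at x ∈ {0}; Q'(y) = 4y - 4 vanishes at y ∈ {1}.
Local minima of P (where P''>0): P(0)=0. Local minima of Q: Q(1)=-2.
So the global minimum of U is P(0) + Q(1) − 5 = 0 − 2 − 5 = -7, attained at (0, 1).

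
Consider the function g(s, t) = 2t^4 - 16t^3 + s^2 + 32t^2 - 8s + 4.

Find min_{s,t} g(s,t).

-12

g(s,t) separates as P(s) + Q(t) + 4, so its minimum is min P + min Q + 4.
P'(s) = 2s - 8 vanishes at s ∈ {4}; Q'(t) = 8t(t - 4)(t - 2) vanishes at t ∈ {0, 2, 4}.
Local minima of P (where P''>0): P(4)=-16. Local minima of Q: Q(0)=0, Q(4)=0.
So the global minimum of g is P(4) + Q(0) + 4 = -16 + 0 + 4 = -12, attained at (4, 0).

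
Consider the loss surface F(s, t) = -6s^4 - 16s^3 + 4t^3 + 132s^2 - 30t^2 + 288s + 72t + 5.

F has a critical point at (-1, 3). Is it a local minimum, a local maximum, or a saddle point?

The mixed partial ∂²F/∂s∂t is 0, so the Hessian at any point is diag(F_ss, F_tt) = diag(24(-3s^2 - 4s + 11), 12(2t - 5)).
At (-1, 3): H = diag(288, 12).
Both eigenvalues are positive, so H is positive definite: a local minimum.

local minimum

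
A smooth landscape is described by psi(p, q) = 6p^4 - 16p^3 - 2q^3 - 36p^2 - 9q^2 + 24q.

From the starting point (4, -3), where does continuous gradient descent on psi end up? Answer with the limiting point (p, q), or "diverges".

psi is separable, so gradient descent decouples: p follows -∂psi/∂p, q follows -∂psi/∂q.
∂psi/∂p = 24p(p - 3)(p + 1); at p=4 this is 480, so p decreases.
∂psi/∂q = -6(q - 1)(q + 4); at q=-3 this is 24, so q decreases.
p converges to its nearest critical value 3 (a local min of the p-part); q converges to -4. The iterate converges to (3, -4).

(3, -4)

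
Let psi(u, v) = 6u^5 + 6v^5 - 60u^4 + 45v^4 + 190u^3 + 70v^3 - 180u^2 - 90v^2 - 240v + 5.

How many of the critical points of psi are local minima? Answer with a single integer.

psi separates as a function of u plus a function of v, so ∇psi=0 decouples.
∂psi/∂u = 30u(u - 4)(u - 3)(u - 1) = 0 at u ∈ {0, 1, 3, 4}; ∂psi/∂v = 30(v - 1)(v + 1)(v + 2)(v + 4) = 0 at v ∈ {-4, -2, -1, 1}.
The Hessian is diagonal: diag(psi_uu, psi_vv). Second derivatives: psi_uu(0)=-360, psi_uu(1)=180, psi_uu(3)=-180, psi_uu(4)=360; psi_vv(-4)=-900, psi_vv(-2)=180, psi_vv(-1)=-180, psi_vv(1)=900.
Local minima occur where both diagonal entries positive: (1, -2), (1, 1), (4, -2), (4, 1). Count: 4.

4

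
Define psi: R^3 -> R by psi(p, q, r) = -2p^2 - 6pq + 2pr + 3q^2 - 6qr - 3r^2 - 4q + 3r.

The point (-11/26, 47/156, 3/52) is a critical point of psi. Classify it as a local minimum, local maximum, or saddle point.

The Hessian is constant: H = [[-4, -6, 2], [-6, 6, -6], [2, -6, -6]].
Leading principal minors: Δ₁ = -4, Δ₂ = -60, Δ₃ = 624.
The minors fit neither the all-positive nor the alternating-sign pattern, so H is indefinite: a saddle point.

saddle point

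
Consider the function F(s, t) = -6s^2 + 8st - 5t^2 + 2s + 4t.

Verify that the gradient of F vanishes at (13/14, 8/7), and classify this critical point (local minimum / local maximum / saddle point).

local maximum

∇F = (-12s + 8t + 2, 8s - 10t + 4); substituting (13/14, 8/7) gives ∇F = (0, 0), so (13/14, 8/7) is indeed a critical point.
The Hessian of F is constant: H = [[-12, 8], [8, -10]].
det(H) = (-12)·(-10) − 8² = 56.
det(H) > 0 and tr(H) = -22 < 0, so H is negative definite and the point is a local maximum.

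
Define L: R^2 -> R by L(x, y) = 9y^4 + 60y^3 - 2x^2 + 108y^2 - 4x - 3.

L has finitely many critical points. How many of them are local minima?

L separates as a function of x plus a function of y, so ∇L=0 decouples.
∂L/∂x = -4(x + 1) = 0 at x ∈ {-1}; ∂L/∂y = 36y(y + 2)(y + 3) = 0 at y ∈ {-3, -2, 0}.
The Hessian is diagonal: diag(L_xx, L_yy). Second derivatives: L_xx(-1)=-4; L_yy(-3)=108, L_yy(-2)=-72, L_yy(0)=216.
Local minima occur where both diagonal entries positive: none. Count: 0.

0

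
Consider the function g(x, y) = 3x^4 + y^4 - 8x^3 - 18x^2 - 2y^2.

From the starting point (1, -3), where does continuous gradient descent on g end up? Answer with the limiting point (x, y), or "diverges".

(3, -1)

g is separable, so gradient descent decouples: x follows -∂g/∂x, y follows -∂g/∂y.
∂g/∂x = 12x(x - 3)(x + 1); at x=1 this is -48, so x increases.
∂g/∂y = 4y(y - 1)(y + 1); at y=-3 this is -96, so y increases.
x converges to its nearest critical value 3 (a local min of the x-part); y converges to -1. The iterate converges to (3, -1).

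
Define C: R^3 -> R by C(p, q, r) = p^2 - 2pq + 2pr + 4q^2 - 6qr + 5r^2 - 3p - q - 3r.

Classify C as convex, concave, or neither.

C is quadratic, so its Hessian is the constant matrix H = [[2, -2, 2], [-2, 8, -6], [2, -6, 10]].
Leading principal minors: 2, 12, 64.
All positive ⇒ H ≻ 0 ⇒ convex.

convex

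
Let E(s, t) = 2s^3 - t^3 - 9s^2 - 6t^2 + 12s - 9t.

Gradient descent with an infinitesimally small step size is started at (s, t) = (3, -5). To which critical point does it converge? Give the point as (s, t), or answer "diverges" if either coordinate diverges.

(2, -3)

E is separable, so gradient descent decouples: s follows -∂E/∂s, t follows -∂E/∂t.
∂E/∂s = 6(s - 2)(s - 1); at s=3 this is 12, so s decreases.
∂E/∂t = -3(t + 1)(t + 3); at t=-5 this is -24, so t increases.
s converges to its nearest critical value 2 (a local min of the s-part); t converges to -3. The iterate converges to (2, -3).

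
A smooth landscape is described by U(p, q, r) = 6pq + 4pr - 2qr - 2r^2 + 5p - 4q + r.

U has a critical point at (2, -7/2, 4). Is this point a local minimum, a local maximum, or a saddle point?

The Hessian is constant: H = [[0, 6, 4], [6, 0, -2], [4, -2, -4]].
Leading principal minors: Δ₁ = 0, Δ₂ = -36, Δ₃ = 48.
The minors fit neither the all-positive nor the alternating-sign pattern, so H is indefinite: a saddle point.

saddle point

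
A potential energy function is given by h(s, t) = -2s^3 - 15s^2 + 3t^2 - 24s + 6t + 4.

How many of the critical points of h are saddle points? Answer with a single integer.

h separates as a function of s plus a function of t, so ∇h=0 decouples.
∂h/∂s = -6(s + 1)(s + 4) = 0 at s ∈ {-4, -1}; ∂h/∂t = 6(t + 1) = 0 at t ∈ {-1}.
The Hessian is diagonal: diag(h_ss, h_tt). Second derivatives: h_ss(-4)=18, h_ss(-1)=-18; h_tt(-1)=6.
Saddle points occur where the two diagonal entries have opposite signs: (-1, -1). Count: 1.

1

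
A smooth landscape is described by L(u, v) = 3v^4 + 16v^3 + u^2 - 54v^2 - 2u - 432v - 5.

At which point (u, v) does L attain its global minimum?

(1, 3)

L(u,v) separates as P(u) + Q(v) − 5, so its minimum is min P + min Q − 5.
P'(u) = 2u - 2 vanishes at u ∈ {1}; Q'(v) = 12(v - 3)(v + 3)(v + 4) vanishes at v ∈ {-4, -3, 3}.
Local minima of P (where P''>0): P(1)=-1. Local minima of Q: Q(-4)=608, Q(3)=-1107.
So the global minimum of L is P(1) + Q(3) − 5 = -1 − 1107 − 5 = -1113, attained at (1, 3).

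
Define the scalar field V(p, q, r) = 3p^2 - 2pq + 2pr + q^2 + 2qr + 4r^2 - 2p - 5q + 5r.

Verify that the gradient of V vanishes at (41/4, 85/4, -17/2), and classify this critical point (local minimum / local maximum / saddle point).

local minimum

∇V = (6p - 2q + 2r - 2, -2p + 2q + 2r - 5, 2p + 2q + 8r + 5); substituting (41/4, 85/4, -17/2) gives ∇V = (0, 0, 0), so (41/4, 85/4, -17/2) is indeed a critical point.
The Hessian is constant: H = [[6, -2, 2], [-2, 2, 2], [2, 2, 8]].
Leading principal minors: Δ₁ = 6, Δ₂ = 8, Δ₃ = 16.
All leading minors are positive, so H is positive definite: a local minimum.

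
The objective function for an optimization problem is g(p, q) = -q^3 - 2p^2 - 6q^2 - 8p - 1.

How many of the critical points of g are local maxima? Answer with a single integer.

g separates as a function of p plus a function of q, so ∇g=0 decouples.
∂g/∂p = -4(p + 2) = 0 at p ∈ {-2}; ∂g/∂q = -3q(q + 4) = 0 at q ∈ {-4, 0}.
The Hessian is diagonal: diag(g_pp, g_qq). Second derivatives: g_pp(-2)=-4; g_qq(-4)=12, g_qq(0)=-12.
Local maxima occur where both diagonal entries negative: (-2, 0). Count: 1.

1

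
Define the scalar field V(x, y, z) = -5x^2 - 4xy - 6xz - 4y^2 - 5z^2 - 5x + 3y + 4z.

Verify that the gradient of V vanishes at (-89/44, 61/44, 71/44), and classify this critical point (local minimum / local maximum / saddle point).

∇V = (-10x - 4y - 6z - 5, -4x - 8y + 3, -6x - 10z + 4); substituting (-89/44, 61/44, 71/44) gives ∇V = (0, 0, 0), so (-89/44, 61/44, 71/44) is indeed a critical point.
The Hessian is constant: H = [[-10, -4, -6], [-4, -8, 0], [-6, 0, -10]].
Leading principal minors: Δ₁ = -10, Δ₂ = 64, Δ₃ = -352.
The minors alternate sign starting negative (−, +, −), so H is negative definite: a local maximum.

local maximum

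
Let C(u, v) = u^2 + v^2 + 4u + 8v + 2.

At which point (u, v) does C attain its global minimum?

(-2, -4)

C(u,v) separates as P(u) + Q(v) + 2, so its minimum is min P + min Q + 2.
P'(u) = 2u + 4 vanishes at u ∈ {-2}; Q'(v) = 2v + 8 vanishes at v ∈ {-4}.
Local minima of P (where P''>0): P(-2)=-4. Local minima of Q: Q(-4)=-16.
So the global minimum of C is P(-2) + Q(-4) + 2 = -4 − 16 + 2 = -18, attained at (-2, -4).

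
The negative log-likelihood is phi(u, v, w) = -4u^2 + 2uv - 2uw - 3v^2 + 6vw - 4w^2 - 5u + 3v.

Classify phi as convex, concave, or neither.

concave

phi is quadratic, so its Hessian is the constant matrix H = [[-8, 2, -2], [2, -6, 6], [-2, 6, -8]].
Leading principal minors: -8, 44, -88.
Signs alternate −, +, − ⇒ H ≺ 0 ⇒ concave.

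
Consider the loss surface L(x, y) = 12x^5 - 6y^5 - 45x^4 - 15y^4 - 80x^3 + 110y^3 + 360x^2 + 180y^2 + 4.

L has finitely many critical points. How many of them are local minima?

L separates as a function of x plus a function of y, so ∇L=0 decouples.
∂L/∂x = 60x(x - 3)(x - 2)(x + 2) = 0 at x ∈ {-2, 0, 2, 3}; ∂L/∂y = -30y(y - 3)(y + 1)(y + 4) = 0 at y ∈ {-4, -1, 0, 3}.
The Hessian is diagonal: diag(L_xx, L_yy). Second derivatives: L_xx(-2)=-2400, L_xx(0)=720, L_xx(2)=-480, L_xx(3)=900; L_yy(-4)=2520, L_yy(-1)=-360, L_yy(0)=360, L_yy(3)=-2520.
Local minima occur where both diagonal entries positive: (0, -4), (0, 0), (3, -4), (3, 0). Count: 4.

4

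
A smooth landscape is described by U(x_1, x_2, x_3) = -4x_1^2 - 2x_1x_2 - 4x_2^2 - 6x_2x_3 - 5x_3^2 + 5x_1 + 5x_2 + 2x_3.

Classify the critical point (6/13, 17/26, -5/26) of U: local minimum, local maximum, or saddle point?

local maximum

The Hessian is constant: H = [[-8, -2, 0], [-2, -8, -6], [0, -6, -10]].
Leading principal minors: Δ₁ = -8, Δ₂ = 60, Δ₃ = -312.
The minors alternate sign starting negative (−, +, −), so H is negative definite: a local maximum.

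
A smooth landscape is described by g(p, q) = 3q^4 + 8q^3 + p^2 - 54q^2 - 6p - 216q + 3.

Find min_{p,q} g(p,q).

-681

g(p,q) separates as A(p) + B(q) + 3, so its minimum is min A + min B + 3.
A'(p) = 2p - 6 vanishes at p ∈ {3}; B'(q) = 12(q - 3)(q + 2)(q + 3) vanishes at q ∈ {-3, -2, 3}.
Local minima of A (where A''>0): A(3)=-9. Local minima of B: B(-3)=189, B(3)=-675.
So the global minimum of g is A(3) + B(3) + 3 = -9 − 675 + 3 = -681, attained at (3, 3).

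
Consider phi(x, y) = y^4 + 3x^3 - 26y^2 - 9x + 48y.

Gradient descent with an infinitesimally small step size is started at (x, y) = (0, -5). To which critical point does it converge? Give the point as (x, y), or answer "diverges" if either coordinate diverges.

(1, -4)

phi is separable, so gradient descent decouples: x follows -∂phi/∂x, y follows -∂phi/∂y.
∂phi/∂x = 9(x - 1)(x + 1); at x=0 this is -9, so x increases.
∂phi/∂y = 4(y - 3)(y - 1)(y + 4); at y=-5 this is -192, so y increases.
x converges to its nearest critical value 1 (a local min of the x-part); y converges to -4. The iterate converges to (1, -4).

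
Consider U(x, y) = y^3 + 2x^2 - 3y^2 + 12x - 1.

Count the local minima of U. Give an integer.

1

U separates as a function of x plus a function of y, so ∇U=0 decouples.
∂U/∂x = 4(x + 3) = 0 at x ∈ {-3}; ∂U/∂y = 3y(y - 2) = 0 at y ∈ {0, 2}.
The Hessian is diagonal: diag(U_xx, U_yy). Second derivatives: U_xx(-3)=4; U_yy(0)=-6, U_yy(2)=6.
Local minima occur where both diagonal entries positive: (-3, 2). Count: 1.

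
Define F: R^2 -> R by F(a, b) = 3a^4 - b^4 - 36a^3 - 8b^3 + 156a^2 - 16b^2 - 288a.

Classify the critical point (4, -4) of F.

saddle point

The mixed partial ∂²F/∂a∂b is 0, so the Hessian at any point is diag(F_aa, F_bb) = diag(12(3a^2 - 18a + 26), -4(3b^2 + 12b + 8)).
At (4, -4): H = diag(24, -32).
The eigenvalues have opposite signs, so H is indefinite: a saddle point.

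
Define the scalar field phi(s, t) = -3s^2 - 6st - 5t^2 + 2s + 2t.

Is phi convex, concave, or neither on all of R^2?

phi is quadratic, so its Hessian is the constant matrix H = [[-6, -6], [-6, -10]].
det(H) = 24, tr(H) = -16.
det(H) > 0 and tr(H) < 0, so H is negative definite everywhere: concave.

concave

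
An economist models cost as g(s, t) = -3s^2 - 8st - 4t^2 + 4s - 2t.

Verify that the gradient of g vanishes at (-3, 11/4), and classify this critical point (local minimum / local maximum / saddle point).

∇g = (-6s - 8t + 4, -8s - 8t - 2); substituting (-3, 11/4) gives ∇g = (0, 0), so (-3, 11/4) is indeed a critical point.
The Hessian of g is constant: H = [[-6, -8], [-8, -8]].
det(H) = (-6)·(-8) − (-8)² = -16.
Since det(H) < 0, H is indefinite and the critical point is a saddle point.

saddle point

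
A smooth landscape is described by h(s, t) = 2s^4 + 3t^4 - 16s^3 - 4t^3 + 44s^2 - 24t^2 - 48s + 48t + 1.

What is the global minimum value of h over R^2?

-129

h(s,t) separates as P(s) + Q(t) + 1, so its minimum is min P + min Q + 1.
P'(s) = 8(s - 3)(s - 2)(s - 1) vanishes at s ∈ {1, 2, 3}; Q'(t) = 12(t - 2)(t - 1)(t + 2) vanishes at t ∈ {-2, 1, 2}.
Local minima of P (where P''>0): P(1)=-18, P(3)=-18. Local minima of Q: Q(-2)=-112, Q(2)=16.
So the global minimum of h is P(1) + Q(-2) + 1 = -18 − 112 + 1 = -129, attained at (1, -2).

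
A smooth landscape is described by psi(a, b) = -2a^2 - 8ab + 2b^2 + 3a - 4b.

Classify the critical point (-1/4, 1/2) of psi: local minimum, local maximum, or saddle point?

The Hessian of psi is constant: H = [[-4, -8], [-8, 4]].
det(H) = (-4)·4 − (-8)² = -80.
Since det(H) < 0, H is indefinite and the critical point is a saddle point.

saddle point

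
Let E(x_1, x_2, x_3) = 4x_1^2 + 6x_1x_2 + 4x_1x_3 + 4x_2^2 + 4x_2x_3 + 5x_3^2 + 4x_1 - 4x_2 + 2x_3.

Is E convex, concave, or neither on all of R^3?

E is quadratic, so its Hessian is the constant matrix H = [[8, 6, 4], [6, 8, 4], [4, 4, 10]].
Leading principal minors: 8, 28, 216.
All positive ⇒ H ≻ 0 ⇒ convex.

convex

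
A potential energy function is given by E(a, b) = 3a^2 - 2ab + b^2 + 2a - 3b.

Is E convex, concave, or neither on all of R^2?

convex

E is quadratic, so its Hessian is the constant matrix H = [[6, -2], [-2, 2]].
det(H) = 8, tr(H) = 8.
det(H) > 0 and tr(H) > 0, so H is positive definite everywhere: convex.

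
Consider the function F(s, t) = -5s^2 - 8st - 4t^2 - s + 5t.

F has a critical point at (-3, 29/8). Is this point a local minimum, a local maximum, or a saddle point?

The Hessian of F is constant: H = [[-10, -8], [-8, -8]].
det(H) = (-10)·(-8) − (-8)² = 16.
det(H) > 0 and tr(H) = -18 < 0, so H is negative definite and the point is a local maximum.

local maximum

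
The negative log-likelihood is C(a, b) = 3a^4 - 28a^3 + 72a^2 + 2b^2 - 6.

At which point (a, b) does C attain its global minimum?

(0, 0)

C(a,b) separates as P(a) + Q(b) − 6, so its minimum is min P + min Q − 6.
P'(a) = 12a(a - 4)(a - 3) vanishes at a ∈ {0, 3, 4}; Q'(b) = 4b vanishes at b ∈ {0}.
Local minima of P (where P''>0): P(0)=0, P(4)=128. Local minima of Q: Q(0)=0.
So the global minimum of C is P(0) + Q(0) − 6 = 0 + 0 − 6 = -6, attained at (0, 0).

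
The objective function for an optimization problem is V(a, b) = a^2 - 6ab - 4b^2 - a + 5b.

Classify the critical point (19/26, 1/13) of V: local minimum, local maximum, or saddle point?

saddle point

The Hessian of V is constant: H = [[2, -6], [-6, -8]].
det(H) = 2·(-8) − (-6)² = -52.
Since det(H) < 0, H is indefinite and the critical point is a saddle point.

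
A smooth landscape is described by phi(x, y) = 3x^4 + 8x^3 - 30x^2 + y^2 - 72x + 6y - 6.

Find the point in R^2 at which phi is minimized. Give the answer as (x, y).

(2, -3)

phi(x,y) separates as P(x) + Q(y) − 6, so its minimum is min P + min Q − 6.
P'(x) = 12(x - 2)(x + 1)(x + 3) vanishes at x ∈ {-3, -1, 2}; Q'(y) = 2y + 6 vanishes at y ∈ {-3}.
Local minima of P (where P''>0): P(-3)=-27, P(2)=-152. Local minima of Q: Q(-3)=-9.
So the global minimum of phi is P(2) + Q(-3) − 6 = -152 − 9 − 6 = -167, attained at (2, -3).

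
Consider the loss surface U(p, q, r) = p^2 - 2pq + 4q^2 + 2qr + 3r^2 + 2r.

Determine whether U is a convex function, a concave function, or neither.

U is quadratic, so its Hessian is the constant matrix H = [[2, -2, 0], [-2, 8, 2], [0, 2, 6]].
Leading principal minors: 2, 12, 64.
All positive ⇒ H ≻ 0 ⇒ convex.

convex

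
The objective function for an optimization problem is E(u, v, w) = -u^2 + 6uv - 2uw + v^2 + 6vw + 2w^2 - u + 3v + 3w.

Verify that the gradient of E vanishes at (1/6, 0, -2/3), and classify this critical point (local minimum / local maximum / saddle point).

∇E = (-2u + 6v - 2w - 1, 6u + 2v + 6w + 3, -2u + 6v + 4w + 3); substituting (1/6, 0, -2/3) gives ∇E = (0, 0, 0), so (1/6, 0, -2/3) is indeed a critical point.
The Hessian is constant: H = [[-2, 6, -2], [6, 2, 6], [-2, 6, 4]].
Leading principal minors: Δ₁ = -2, Δ₂ = -40, Δ₃ = -240.
The minors fit neither the all-positive nor the alternating-sign pattern, so H is indefinite: a saddle point.

saddle point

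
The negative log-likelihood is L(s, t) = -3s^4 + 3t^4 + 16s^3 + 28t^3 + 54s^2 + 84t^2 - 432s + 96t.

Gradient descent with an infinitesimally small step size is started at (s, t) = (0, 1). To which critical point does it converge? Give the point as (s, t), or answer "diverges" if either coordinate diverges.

(3, -1)

L is separable, so gradient descent decouples: s follows -∂L/∂s, t follows -∂L/∂t.
∂L/∂s = -12(s - 4)(s - 3)(s + 3); at s=0 this is -432, so s increases.
∂L/∂t = 12(t + 1)(t + 2)(t + 4); at t=1 this is 360, so t decreases.
s converges to its nearest critical value 3 (a local min of the s-part); t converges to -1. The iterate converges to (3, -1).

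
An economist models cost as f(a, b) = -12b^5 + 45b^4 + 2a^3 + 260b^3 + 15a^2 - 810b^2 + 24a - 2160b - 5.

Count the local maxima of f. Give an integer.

f separates as a function of a plus a function of b, so ∇f=0 decouples.
∂f/∂a = 6(a + 1)(a + 4) = 0 at a ∈ {-4, -1}; ∂f/∂b = -60(b - 4)(b - 3)(b + 1)(b + 3) = 0 at b ∈ {-3, -1, 3, 4}.
The Hessian is diagonal: diag(f_aa, f_bb). Second derivatives: f_aa(-4)=-18, f_aa(-1)=18; f_bb(-3)=5040, f_bb(-1)=-2400, f_bb(3)=1440, f_bb(4)=-2100.
Local maxima occur where both diagonal entries negative: (-4, -1), (-4, 4). Count: 2.

2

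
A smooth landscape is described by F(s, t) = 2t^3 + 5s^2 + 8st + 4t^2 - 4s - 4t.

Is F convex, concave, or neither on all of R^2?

neither

The term 2t^3 is cubic, so the Hessian is not constant.
∂²F/∂t² = 12t + 8, which takes both signs as t varies (negative for sufficiently negative t). A diagonal entry of the Hessian changing sign means the Hessian is neither positive- nor negative-semidefinite on all of R^2.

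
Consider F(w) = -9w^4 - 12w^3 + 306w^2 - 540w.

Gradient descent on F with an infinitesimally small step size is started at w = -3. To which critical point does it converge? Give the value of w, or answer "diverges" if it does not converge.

F'(w) = -36(w - 3)(w - 1)(w + 5), so F'(-3) = -1728.
Gradient descent moves in the -F' direction, i.e. w is increasing.
The nearest critical point in that direction is w = 1, where F'' = 432 > 0 (a local minimum). The iterate converges there.

1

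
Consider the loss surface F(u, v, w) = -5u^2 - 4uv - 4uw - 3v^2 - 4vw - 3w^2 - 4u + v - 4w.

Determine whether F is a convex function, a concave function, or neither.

concave

F is quadratic, so its Hessian is the constant matrix H = [[-10, -4, -4], [-4, -6, -4], [-4, -4, -6]].
Leading principal minors: -10, 44, -136.
Signs alternate −, +, − ⇒ H ≺ 0 ⇒ concave.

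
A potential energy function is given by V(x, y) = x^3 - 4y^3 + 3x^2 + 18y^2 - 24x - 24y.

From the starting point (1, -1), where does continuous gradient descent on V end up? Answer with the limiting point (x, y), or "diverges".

V is separable, so gradient descent decouples: x follows -∂V/∂x, y follows -∂V/∂y.
∂V/∂x = 3(x - 2)(x + 4); at x=1 this is -15, so x increases.
∂V/∂y = -12(y - 2)(y - 1); at y=-1 this is -72, so y increases.
x converges to its nearest critical value 2 (a local min of the x-part); y converges to 1. The iterate converges to (2, 1).

(2, 1)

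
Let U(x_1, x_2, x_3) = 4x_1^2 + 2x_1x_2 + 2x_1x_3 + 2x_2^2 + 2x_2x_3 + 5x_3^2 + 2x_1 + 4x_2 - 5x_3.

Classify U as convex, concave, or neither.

convex

U is quadratic, so its Hessian is the constant matrix H = [[8, 2, 2], [2, 4, 2], [2, 2, 10]].
Leading principal minors: 8, 28, 248.
All positive ⇒ H ≻ 0 ⇒ convex.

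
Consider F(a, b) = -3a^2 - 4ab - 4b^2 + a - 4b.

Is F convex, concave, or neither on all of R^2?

concave

F is quadratic, so its Hessian is the constant matrix H = [[-6, -4], [-4, -8]].
det(H) = 32, tr(H) = -14.
det(H) > 0 and tr(H) < 0, so H is negative definite everywhere: concave.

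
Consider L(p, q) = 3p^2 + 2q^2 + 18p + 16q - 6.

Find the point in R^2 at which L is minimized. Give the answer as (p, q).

L(p,q) separates as A(p) + B(q) − 6, so its minimum is min A + min B − 6.
A'(p) = 6p + 18 vanishes at p ∈ {-3}; B'(q) = 4q + 16 vanishes at q ∈ {-4}.
Local minima of A (where A''>0): A(-3)=-27. Local minima of B: B(-4)=-32.
So the global minimum of L is A(-3) + B(-4) − 6 = -27 − 32 − 6 = -65, attained at (-3, -4).

(-3, -4)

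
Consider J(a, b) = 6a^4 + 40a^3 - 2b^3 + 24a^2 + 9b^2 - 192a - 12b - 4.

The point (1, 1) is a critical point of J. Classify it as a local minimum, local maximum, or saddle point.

local minimum

The mixed partial ∂²J/∂a∂b is 0, so the Hessian at any point is diag(J_aa, J_bb) = diag(24(3a^2 + 10a + 2), 6(-2b + 3)).
At (1, 1): H = diag(360, 6).
Both eigenvalues are positive, so H is positive definite: a local minimum.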